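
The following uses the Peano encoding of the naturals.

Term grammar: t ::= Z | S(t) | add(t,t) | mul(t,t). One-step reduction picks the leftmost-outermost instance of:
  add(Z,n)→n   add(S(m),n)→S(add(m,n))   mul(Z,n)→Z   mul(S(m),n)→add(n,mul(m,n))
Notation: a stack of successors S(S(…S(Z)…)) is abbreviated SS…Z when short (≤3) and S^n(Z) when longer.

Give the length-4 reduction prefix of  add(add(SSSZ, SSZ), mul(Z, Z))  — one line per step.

  start: add(add(SSSZ, SSZ), mul(Z, Z))
  step 1: add(S(add(SSZ, SSZ)), mul(Z, Z))
  step 2: S(add(add(SSZ, SSZ), mul(Z, Z)))
  step 3: S(add(S(add(SZ, SSZ)), mul(Z, Z)))
  step 4: S(S(add(add(SZ, SSZ), mul(Z, Z))))

Answer: after 4 steps: S(S(add(add(SZ, SSZ), mul(Z, Z))))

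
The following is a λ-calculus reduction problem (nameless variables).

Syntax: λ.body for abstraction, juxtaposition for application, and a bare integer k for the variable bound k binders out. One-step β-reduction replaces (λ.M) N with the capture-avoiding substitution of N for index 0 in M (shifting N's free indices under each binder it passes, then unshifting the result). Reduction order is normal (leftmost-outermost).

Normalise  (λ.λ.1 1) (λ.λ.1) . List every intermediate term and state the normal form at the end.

  start: (λ.λ.1 1) (λ.λ.1)
  [1] λ.(λ.λ.1) (λ.λ.1)
  [2] λ.λ.λ.λ.1

Answer: normal form = λ.λ.λ.λ.1  (in 2 steps)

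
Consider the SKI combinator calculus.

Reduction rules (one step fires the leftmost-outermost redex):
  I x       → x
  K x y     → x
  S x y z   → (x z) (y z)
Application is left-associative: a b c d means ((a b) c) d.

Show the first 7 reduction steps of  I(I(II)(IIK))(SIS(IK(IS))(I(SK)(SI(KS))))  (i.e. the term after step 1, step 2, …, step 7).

Answer: after 7 steps: K(I(IK(IS))(S(IK(IS)))(I(SK)(SI(KS))))

Reduction:
  start: I(I(II)(IIK))(SIS(IK(IS))(I(SK)(SI(KS))))
  [1] I(II)(IIK)(SIS(IK(IS))(I(SK)(SI(KS))))
  [2] II(IIK)(SIS(IK(IS))(I(SK)(SI(KS))))
  [3] I(IIK)(SIS(IK(IS))(I(SK)(SI(KS))))
  [4] IIK(SIS(IK(IS))(I(SK)(SI(KS))))
  [5] IK(SIS(IK(IS))(I(SK)(SI(KS))))
  [6] K(SIS(IK(IS))(I(SK)(SI(KS))))
  [7] K(I(IK(IS))(S(IK(IS)))(I(SK)(SI(KS))))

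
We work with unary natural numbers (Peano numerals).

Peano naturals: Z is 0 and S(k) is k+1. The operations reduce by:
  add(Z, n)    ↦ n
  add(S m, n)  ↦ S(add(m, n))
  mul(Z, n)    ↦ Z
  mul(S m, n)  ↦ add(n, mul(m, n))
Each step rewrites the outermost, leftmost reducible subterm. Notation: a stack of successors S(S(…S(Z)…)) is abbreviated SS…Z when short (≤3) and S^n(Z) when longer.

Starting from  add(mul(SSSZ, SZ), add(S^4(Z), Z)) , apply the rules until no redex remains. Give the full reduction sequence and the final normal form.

  start: add(mul(SSSZ, SZ), add(S^4(Z), Z))
  [1] add(add(SZ, mul(SSZ, SZ)), add(S^4(Z), Z))
  [2] add(S(add(Z, mul(SSZ, SZ))), add(S^4(Z), Z))
  [3] S(add(add(Z, mul(SSZ, SZ)), add(S^4(Z), Z)))
  [4] S(add(mul(SSZ, SZ), add(S^4(Z), Z)))
  [5] S(add(add(SZ, mul(SZ, SZ)), add(S^4(Z), Z)))
  [6] S(add(S(add(Z, mul(SZ, SZ))), add(S^4(Z), Z)))
  [7] S(S(add(add(Z, mul(SZ, SZ)), add(S^4(Z), Z))))
  [8] S(S(add(mul(SZ, SZ), add(S^4(Z), Z))))
  [9] S(S(add(add(SZ, mul(Z, SZ)), add(S^4(Z), Z))))
  [10] S(S(add(S(add(Z, mul(Z, SZ))), add(S^4(Z), Z))))
  [11] S(S(S(add(add(Z, mul(Z, SZ)), add(S^4(Z), Z)))))
  [12] S(S(S(add(mul(Z, SZ), add(S^4(Z), Z)))))
  [13] S(S(S(add(Z, add(S^4(Z), Z)))))
  [14] S(S(S(add(S^4(Z), Z))))
  [15] S(S(S(S(add(SSSZ, Z)))))
  [16] S(S(S(S(S(add(SSZ, Z))))))
  [17] S(S(S(S(S(S(add(SZ, Z)))))))
  [18] S(S(S(S(S(S(S(add(Z, Z))))))))
  [19] S^7(Z)

Answer: normal form = S^7(Z)  (in 19 steps)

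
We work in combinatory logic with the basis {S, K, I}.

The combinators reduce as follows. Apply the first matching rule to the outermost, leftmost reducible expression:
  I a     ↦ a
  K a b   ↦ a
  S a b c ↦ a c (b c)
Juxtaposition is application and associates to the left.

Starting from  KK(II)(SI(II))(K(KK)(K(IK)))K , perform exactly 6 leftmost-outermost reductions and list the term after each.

  start: KK(II)(SI(II))(K(KK)(K(IK)))K
  [1] K(SI(II))(K(KK)(K(IK)))K
  [2] SI(II)K
  [3] IK(IIK)
  [4] K(IIK)
  [5] K(IK)
  [6] KK

Answer: after 6 steps: KK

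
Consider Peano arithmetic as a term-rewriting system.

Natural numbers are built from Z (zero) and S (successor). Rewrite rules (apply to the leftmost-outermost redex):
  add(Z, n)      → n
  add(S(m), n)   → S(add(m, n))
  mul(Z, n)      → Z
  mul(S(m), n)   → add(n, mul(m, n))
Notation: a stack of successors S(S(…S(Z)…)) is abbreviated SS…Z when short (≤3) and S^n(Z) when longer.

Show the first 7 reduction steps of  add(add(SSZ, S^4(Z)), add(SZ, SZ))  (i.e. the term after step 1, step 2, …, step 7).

Answer: after 7 steps: S(S(S(S(add(SSZ, add(SZ, SZ))))))

Working:
  start: add(add(SSZ, S^4(Z)), add(SZ, SZ))
  [1] add(S(add(SZ, S^4(Z))), add(SZ, SZ))
  [2] S(add(add(SZ, S^4(Z)), add(SZ, SZ)))
  [3] S(add(S(add(Z, S^4(Z))), add(SZ, SZ)))
  [4] S(S(add(add(Z, S^4(Z)), add(SZ, SZ))))
  [5] S(S(add(S^4(Z), add(SZ, SZ))))
  [6] S(S(S(add(SSSZ, add(SZ, SZ)))))
  [7] S(S(S(S(add(SSZ, add(SZ, SZ))))))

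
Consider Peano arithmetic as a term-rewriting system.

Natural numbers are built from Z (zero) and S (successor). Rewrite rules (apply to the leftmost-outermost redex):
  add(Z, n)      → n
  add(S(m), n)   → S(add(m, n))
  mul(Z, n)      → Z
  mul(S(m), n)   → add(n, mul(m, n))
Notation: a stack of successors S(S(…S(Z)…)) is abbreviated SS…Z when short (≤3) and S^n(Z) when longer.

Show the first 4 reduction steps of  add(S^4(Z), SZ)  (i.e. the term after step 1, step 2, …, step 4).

Answer: after 4 steps: S(S(S(S(add(Z, SZ)))))

Derivation:
  start: add(S^4(Z), SZ)
  [1] S(add(SSSZ, SZ))
  [2] S(S(add(SSZ, SZ)))
  [3] S(S(S(add(SZ, SZ))))
  [4] S(S(S(S(add(Z, SZ)))))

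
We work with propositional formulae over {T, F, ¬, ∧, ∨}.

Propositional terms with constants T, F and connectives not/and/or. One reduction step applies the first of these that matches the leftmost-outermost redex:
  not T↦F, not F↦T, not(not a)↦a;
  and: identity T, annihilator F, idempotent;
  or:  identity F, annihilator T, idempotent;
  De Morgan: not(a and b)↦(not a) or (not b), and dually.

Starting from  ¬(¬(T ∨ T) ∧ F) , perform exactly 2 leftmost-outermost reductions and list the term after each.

Answer: after 2 steps: (T ∨ T) ∨ ¬F

Reduction:
  start: ¬(¬(T ∨ T) ∧ F)
  [1] ¬¬(T ∨ T) ∨ ¬F
  [2] (T ∨ T) ∨ ¬F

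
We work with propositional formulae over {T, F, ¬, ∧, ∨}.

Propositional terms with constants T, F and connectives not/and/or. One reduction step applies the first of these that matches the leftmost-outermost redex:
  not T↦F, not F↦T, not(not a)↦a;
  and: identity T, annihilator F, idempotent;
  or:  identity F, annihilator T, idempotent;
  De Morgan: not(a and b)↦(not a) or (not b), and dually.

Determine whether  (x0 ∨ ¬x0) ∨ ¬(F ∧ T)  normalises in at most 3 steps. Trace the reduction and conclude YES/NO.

  start: (x0 ∨ ¬x0) ∨ ¬(F ∧ T)
  step 1: (x0 ∨ ¬x0) ∨ (¬F ∨ ¬T)
  step 2: (x0 ∨ ¬x0) ∨ (T ∨ ¬T)
  step 3: (x0 ∨ ¬x0) ∨ T

Answer: NO — after 3 steps the term is (x0 ∨ ¬x0) ∨ T, not yet normal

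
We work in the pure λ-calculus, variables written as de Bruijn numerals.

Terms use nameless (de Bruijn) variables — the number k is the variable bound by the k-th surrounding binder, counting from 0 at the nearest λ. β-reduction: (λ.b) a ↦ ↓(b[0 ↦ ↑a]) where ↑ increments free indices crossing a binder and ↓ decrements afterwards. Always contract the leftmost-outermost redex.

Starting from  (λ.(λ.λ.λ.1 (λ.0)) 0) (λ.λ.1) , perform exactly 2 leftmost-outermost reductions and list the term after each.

Answer: after 2 steps: λ.λ.1 (λ.0)

Derivation:
  start: (λ.(λ.λ.λ.1 (λ.0)) 0) (λ.λ.1)
  [1] (λ.λ.λ.1 (λ.0)) (λ.λ.1)
  [2] λ.λ.1 (λ.0)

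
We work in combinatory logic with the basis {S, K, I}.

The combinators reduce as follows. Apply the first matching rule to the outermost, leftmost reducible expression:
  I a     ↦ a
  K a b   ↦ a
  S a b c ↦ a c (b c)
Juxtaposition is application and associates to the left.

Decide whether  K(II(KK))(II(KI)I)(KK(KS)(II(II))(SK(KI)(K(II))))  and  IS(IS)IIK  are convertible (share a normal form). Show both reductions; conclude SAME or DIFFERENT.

Answer: DIFFERENT — A ⇓ K, B ⇓ KK

Derivation:
Term A:
  start: K(II(KK))(II(KI)I)(KK(KS)(II(II))(SK(KI)(K(II))))
  →1  II(KK)(KK(KS)(II(II))(SK(KI)(K(II))))
  →2  I(KK)(KK(KS)(II(II))(SK(KI)(K(II))))
  →3  KK(KK(KS)(II(II))(SK(KI)(K(II))))
  →4  K

Term B:
  start: IS(IS)IIK
  →1  S(IS)IIK
  →2  ISI(II)K
  →3  SI(II)K
  →4  IK(IIK)
  →5  K(IIK)
  →6  K(IK)
  →7  KK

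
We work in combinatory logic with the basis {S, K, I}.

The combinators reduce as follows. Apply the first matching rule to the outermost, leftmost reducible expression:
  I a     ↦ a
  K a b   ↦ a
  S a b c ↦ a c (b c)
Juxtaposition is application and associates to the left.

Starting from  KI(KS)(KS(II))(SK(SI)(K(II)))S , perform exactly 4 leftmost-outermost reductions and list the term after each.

Answer: after 4 steps: S(K(K(II))(SI(K(II))))S

Derivation:
  start: KI(KS)(KS(II))(SK(SI)(K(II)))S
  →1  I(KS(II))(SK(SI)(K(II)))S
  →2  KS(II)(SK(SI)(K(II)))S
  →3  S(SK(SI)(K(II)))S
  →4  S(K(K(II))(SI(K(II))))S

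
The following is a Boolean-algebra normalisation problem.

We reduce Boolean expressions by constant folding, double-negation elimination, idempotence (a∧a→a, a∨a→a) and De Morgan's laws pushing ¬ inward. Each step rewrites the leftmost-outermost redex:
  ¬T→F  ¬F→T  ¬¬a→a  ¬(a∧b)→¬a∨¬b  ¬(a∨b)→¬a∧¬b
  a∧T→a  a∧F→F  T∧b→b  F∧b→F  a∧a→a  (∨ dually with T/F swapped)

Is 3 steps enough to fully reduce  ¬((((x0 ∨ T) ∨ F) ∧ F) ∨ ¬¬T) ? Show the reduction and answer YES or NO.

  start: ¬((((x0 ∨ T) ∨ F) ∧ F) ∨ ¬¬T)
  step 1: ¬(((x0 ∨ T) ∨ F) ∧ F) ∧ ¬¬¬T
  step 2: (¬((x0 ∨ T) ∨ F) ∨ ¬F) ∧ ¬¬¬T
  step 3: ((¬(x0 ∨ T) ∧ ¬F) ∨ ¬F) ∧ ¬¬¬T

Answer: NO — after 3 steps the term is ((¬(x0 ∨ T) ∧ ¬F) ∨ ¬F) ∧ ¬¬¬T, not yet normal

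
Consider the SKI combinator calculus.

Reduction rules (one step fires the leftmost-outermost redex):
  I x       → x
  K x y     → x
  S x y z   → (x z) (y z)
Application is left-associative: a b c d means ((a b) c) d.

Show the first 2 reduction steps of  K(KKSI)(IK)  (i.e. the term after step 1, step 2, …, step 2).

Answer: after 2 steps: KI

Working:
  start: K(KKSI)(IK)
  [1] KKSI
  [2] KI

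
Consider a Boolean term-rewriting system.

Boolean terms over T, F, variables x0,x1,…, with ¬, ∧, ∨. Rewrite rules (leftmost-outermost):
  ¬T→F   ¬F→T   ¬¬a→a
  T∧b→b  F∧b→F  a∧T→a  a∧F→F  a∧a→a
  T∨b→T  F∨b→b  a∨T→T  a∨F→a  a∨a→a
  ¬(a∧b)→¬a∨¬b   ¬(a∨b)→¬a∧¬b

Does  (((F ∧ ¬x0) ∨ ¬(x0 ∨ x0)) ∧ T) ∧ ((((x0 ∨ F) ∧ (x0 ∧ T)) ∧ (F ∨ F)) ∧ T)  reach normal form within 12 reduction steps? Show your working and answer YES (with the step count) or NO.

  start: (((F ∧ ¬x0) ∨ ¬(x0 ∨ x0)) ∧ T) ∧ ((((x0 ∨ F) ∧ (x0 ∧ T)) ∧ (F ∨ F)) ∧ T)
  [1] ((F ∧ ¬x0) ∨ ¬(x0 ∨ x0)) ∧ ((((x0 ∨ F) ∧ (x0 ∧ T)) ∧ (F ∨ F)) ∧ T)
  [2] (F ∨ ¬(x0 ∨ x0)) ∧ ((((x0 ∨ F) ∧ (x0 ∧ T)) ∧ (F ∨ F)) ∧ T)
  [3] ¬(x0 ∨ x0) ∧ ((((x0 ∨ F) ∧ (x0 ∧ T)) ∧ (F ∨ F)) ∧ T)
  [4] (¬x0 ∧ ¬x0) ∧ ((((x0 ∨ F) ∧ (x0 ∧ T)) ∧ (F ∨ F)) ∧ T)
  [5] ¬x0 ∧ ((((x0 ∨ F) ∧ (x0 ∧ T)) ∧ (F ∨ F)) ∧ T)
  [6] ¬x0 ∧ (((x0 ∨ F) ∧ (x0 ∧ T)) ∧ (F ∨ F))
  [7] ¬x0 ∧ ((x0 ∧ (x0 ∧ T)) ∧ (F ∨ F))
  [8] ¬x0 ∧ ((x0 ∧ x0) ∧ (F ∨ F))
  [9] ¬x0 ∧ (x0 ∧ (F ∨ F))
  [10] ¬x0 ∧ (x0 ∧ F)
  [11] ¬x0 ∧ F
  [12] F

Answer: YES — reaches normal form F in 12 ≤ 12 steps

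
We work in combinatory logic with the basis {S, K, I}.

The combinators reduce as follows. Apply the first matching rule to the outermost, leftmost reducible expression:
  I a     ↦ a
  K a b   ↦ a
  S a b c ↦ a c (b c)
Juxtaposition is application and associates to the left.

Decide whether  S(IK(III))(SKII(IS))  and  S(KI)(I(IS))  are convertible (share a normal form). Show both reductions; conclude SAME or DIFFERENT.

Term A:
  start: S(IK(III))(SKII(IS))
  →1  S(K(III))(SKII(IS))
  →2  S(K(II))(SKII(IS))
  →3  S(KI)(SKII(IS))
  →4  S(KI)(KI(II)(IS))
  →5  S(KI)(I(IS))
  →6  S(KI)(IS)
  →7  S(KI)S

Term B:
  start: S(KI)(I(IS))
  →1  S(KI)(IS)
  →2  S(KI)S

Answer: SAME — A ⇓ S(KI)S, B ⇓ S(KI)S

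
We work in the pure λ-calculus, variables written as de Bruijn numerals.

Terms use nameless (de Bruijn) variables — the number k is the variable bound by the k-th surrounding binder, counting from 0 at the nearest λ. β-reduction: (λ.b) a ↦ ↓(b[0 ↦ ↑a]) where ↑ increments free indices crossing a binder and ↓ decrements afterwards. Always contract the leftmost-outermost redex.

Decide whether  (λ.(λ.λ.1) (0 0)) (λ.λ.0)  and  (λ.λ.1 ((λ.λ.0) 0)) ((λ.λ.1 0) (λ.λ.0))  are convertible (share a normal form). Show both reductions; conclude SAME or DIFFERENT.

Term A:
  start: (λ.(λ.λ.1) (0 0)) (λ.λ.0)
  step 1: (λ.λ.1) ((λ.λ.0) (λ.λ.0))
  step 2: λ.(λ.λ.0) (λ.λ.0)
  step 3: λ.λ.0

Term B:
  start: (λ.λ.1 ((λ.λ.0) 0)) ((λ.λ.1 0) (λ.λ.0))
  step 1: λ.(λ.λ.1 0) (λ.λ.0) ((λ.λ.0) 0)
  step 2: λ.(λ.(λ.λ.0) 0) ((λ.λ.0) 0)
  step 3: λ.(λ.λ.0) ((λ.λ.0) 0)
  step 4: λ.λ.0

Answer: SAME — A ⇓ λ.λ.0, B ⇓ λ.λ.0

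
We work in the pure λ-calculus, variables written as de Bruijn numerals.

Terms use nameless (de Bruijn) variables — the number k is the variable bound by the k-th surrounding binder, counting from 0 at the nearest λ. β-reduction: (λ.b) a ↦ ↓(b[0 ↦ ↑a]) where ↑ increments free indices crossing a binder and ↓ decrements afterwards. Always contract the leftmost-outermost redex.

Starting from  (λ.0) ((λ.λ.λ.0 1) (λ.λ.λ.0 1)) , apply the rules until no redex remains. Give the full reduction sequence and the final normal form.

  start: (λ.0) ((λ.λ.λ.0 1) (λ.λ.λ.0 1))
  step 1: (λ.λ.λ.0 1) (λ.λ.λ.0 1)
  step 2: λ.λ.0 1

Answer: normal form = λ.λ.0 1  (in 2 steps)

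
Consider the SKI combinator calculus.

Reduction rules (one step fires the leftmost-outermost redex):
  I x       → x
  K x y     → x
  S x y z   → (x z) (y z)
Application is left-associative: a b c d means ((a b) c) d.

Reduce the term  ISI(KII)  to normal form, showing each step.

  start: ISI(KII)
  step 1: SI(KII)
  step 2: SII

Answer: normal form = SII  (in 2 steps)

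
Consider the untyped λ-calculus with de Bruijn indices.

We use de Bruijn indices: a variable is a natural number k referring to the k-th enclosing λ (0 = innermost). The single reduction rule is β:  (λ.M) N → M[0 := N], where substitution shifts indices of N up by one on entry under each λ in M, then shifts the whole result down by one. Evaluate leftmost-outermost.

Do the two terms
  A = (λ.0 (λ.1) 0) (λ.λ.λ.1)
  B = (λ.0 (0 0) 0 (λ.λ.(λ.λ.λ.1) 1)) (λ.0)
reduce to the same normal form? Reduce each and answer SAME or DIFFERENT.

Term A:
  start: (λ.0 (λ.1) 0) (λ.λ.λ.1)
  →1  (λ.λ.λ.1) (λ.λ.λ.λ.1) (λ.λ.λ.1)
  →2  (λ.λ.1) (λ.λ.λ.1)
  →3  λ.λ.λ.λ.1

Term B:
  start: (λ.0 (0 0) 0 (λ.λ.(λ.λ.λ.1) 1)) (λ.0)
  →1  (λ.0) ((λ.0) (λ.0)) (λ.0) (λ.λ.(λ.λ.λ.1) 1)
  →2  (λ.0) (λ.0) (λ.0) (λ.λ.(λ.λ.λ.1) 1)
  →3  (λ.0) (λ.0) (λ.λ.(λ.λ.λ.1) 1)
  →4  (λ.0) (λ.λ.(λ.λ.λ.1) 1)
  →5  λ.λ.(λ.λ.λ.1) 1
  →6  λ.λ.λ.λ.1

Answer: SAME — A ⇓ λ.λ.λ.λ.1, B ⇓ λ.λ.λ.λ.1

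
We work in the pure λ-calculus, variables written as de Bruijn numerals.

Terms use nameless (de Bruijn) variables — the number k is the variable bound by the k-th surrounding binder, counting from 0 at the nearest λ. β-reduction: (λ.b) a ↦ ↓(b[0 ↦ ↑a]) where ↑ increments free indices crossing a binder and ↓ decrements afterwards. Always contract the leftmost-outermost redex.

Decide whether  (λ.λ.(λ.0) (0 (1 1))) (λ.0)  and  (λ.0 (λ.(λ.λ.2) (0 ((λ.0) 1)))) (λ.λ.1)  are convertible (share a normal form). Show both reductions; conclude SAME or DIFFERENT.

Answer: DIFFERENT — A ⇓ λ.0 (λ.0), B ⇓ λ.λ.λ.1

Working:
Term A:
  start: (λ.λ.(λ.0) (0 (1 1))) (λ.0)
  step 1: λ.(λ.0) (0 ((λ.0) (λ.0)))
  step 2: λ.0 ((λ.0) (λ.0))
  step 3: λ.0 (λ.0)

Term B:
  start: (λ.0 (λ.(λ.λ.2) (0 ((λ.0) 1)))) (λ.λ.1)
  step 1: (λ.λ.1) (λ.(λ.λ.2) (0 ((λ.0) (λ.λ.1))))
  step 2: λ.λ.(λ.λ.2) (0 ((λ.0) (λ.λ.1)))
  step 3: λ.λ.λ.1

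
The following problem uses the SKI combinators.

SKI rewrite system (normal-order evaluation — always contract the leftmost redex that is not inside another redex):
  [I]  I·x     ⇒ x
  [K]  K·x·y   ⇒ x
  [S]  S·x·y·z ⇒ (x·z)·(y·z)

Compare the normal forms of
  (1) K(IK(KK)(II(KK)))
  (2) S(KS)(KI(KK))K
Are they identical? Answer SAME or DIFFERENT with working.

Answer: DIFFERENT — A ⇓ K(KK), B ⇓ SK

Reduction:
Term A:
  start: K(IK(KK)(II(KK)))
  step 1: K(K(KK)(II(KK)))
  step 2: K(KK)

Term B:
  start: S(KS)(KI(KK))K
  step 1: KSK(KI(KK)K)
  step 2: S(KI(KK)K)
  step 3: S(IK)
  step 4: SK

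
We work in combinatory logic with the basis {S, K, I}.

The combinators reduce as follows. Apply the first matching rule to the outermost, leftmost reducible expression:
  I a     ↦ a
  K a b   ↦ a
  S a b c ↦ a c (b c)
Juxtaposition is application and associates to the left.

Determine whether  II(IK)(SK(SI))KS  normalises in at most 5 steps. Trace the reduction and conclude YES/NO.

  start: II(IK)(SK(SI))KS
  →1  I(IK)(SK(SI))KS
  →2  IK(SK(SI))KS
  →3  K(SK(SI))KS
  →4  SK(SI)S
  →5  KS(SIS)

Answer: NO — after 5 steps the term is KS(SIS), not yet normal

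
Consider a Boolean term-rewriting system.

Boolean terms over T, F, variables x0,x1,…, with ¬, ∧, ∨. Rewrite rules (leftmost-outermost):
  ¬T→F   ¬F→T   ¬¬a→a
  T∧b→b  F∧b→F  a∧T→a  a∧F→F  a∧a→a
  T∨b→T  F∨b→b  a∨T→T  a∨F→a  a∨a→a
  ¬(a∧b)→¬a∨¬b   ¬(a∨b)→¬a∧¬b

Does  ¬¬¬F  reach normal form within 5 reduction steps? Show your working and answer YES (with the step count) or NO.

Answer: YES — reaches normal form T in 2 ≤ 5 steps

Working:
  start: ¬¬¬F
  step 1: ¬F
  step 2: T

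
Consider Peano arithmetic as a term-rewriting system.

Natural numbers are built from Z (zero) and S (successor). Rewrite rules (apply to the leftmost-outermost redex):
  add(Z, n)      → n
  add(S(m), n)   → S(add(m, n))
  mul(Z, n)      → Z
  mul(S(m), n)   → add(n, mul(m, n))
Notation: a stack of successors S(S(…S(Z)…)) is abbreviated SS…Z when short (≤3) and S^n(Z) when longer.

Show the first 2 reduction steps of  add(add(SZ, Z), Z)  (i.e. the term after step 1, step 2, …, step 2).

Answer: after 2 steps: S(add(add(Z, Z), Z))

Reduction:
  start: add(add(SZ, Z), Z)
  →1  add(S(add(Z, Z)), Z)
  →2  S(add(add(Z, Z), Z))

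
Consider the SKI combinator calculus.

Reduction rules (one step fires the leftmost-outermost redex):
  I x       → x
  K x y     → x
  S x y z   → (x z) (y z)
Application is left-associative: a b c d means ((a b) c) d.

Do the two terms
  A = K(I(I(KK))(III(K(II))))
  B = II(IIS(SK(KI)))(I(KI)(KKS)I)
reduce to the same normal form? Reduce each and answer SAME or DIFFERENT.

Term A:
  start: K(I(I(KK))(III(K(II))))
  [1] K(I(KK)(III(K(II))))
  [2] K(KK(III(K(II))))
  [3] KK

Term B:
  start: II(IIS(SK(KI)))(I(KI)(KKS)I)
  [1] I(IIS(SK(KI)))(I(KI)(KKS)I)
  [2] IIS(SK(KI))(I(KI)(KKS)I)
  [3] IS(SK(KI))(I(KI)(KKS)I)
  [4] S(SK(KI))(I(KI)(KKS)I)
  [5] S(SK(KI))(KI(KKS)I)
  [6] S(SK(KI))(II)
  [7] S(SK(KI))I

Answer: DIFFERENT — A ⇓ KK, B ⇓ S(SK(KI))I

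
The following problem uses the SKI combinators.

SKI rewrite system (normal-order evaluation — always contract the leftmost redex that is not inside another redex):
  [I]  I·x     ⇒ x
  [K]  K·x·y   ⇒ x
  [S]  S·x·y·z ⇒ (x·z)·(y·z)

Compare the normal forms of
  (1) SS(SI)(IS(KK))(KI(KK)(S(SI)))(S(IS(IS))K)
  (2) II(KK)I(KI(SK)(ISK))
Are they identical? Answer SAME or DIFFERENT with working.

Term A:
  start: SS(SI)(IS(KK))(KI(KK)(S(SI)))(S(IS(IS))K)
  [1] S(IS(KK))(SI(IS(KK)))(KI(KK)(S(SI)))(S(IS(IS))K)
  [2] IS(KK)(KI(KK)(S(SI)))(SI(IS(KK))(KI(KK)(S(SI))))(S(IS(IS))K)
  [3] S(KK)(KI(KK)(S(SI)))(SI(IS(KK))(KI(KK)(S(SI))))(S(IS(IS))K)
  [4] KK(SI(IS(KK))(KI(KK)(S(SI))))(KI(KK)(S(SI))(SI(IS(KK))(KI(KK)(S(SI)))))(S(IS(IS))K)
  [5] K(KI(KK)(S(SI))(SI(IS(KK))(KI(KK)(S(SI)))))(S(IS(IS))K)
  [6] KI(KK)(S(SI))(SI(IS(KK))(KI(KK)(S(SI))))
  [7] I(S(SI))(SI(IS(KK))(KI(KK)(S(SI))))
  [8] S(SI)(SI(IS(KK))(KI(KK)(S(SI))))
  [9] S(SI)(I(KI(KK)(S(SI)))(IS(KK)(KI(KK)(S(SI)))))
  [10] S(SI)(KI(KK)(S(SI))(IS(KK)(KI(KK)(S(SI)))))
  [11] S(SI)(I(S(SI))(IS(KK)(KI(KK)(S(SI)))))
  [12] S(SI)(S(SI)(IS(KK)(KI(KK)(S(SI)))))
  [13] S(SI)(S(SI)(S(KK)(KI(KK)(S(SI)))))
  [14] S(SI)(S(SI)(S(KK)(I(S(SI)))))
  [15] S(SI)(S(SI)(S(KK)(S(SI))))

Term B:
  start: II(KK)I(KI(SK)(ISK))
  [1] I(KK)I(KI(SK)(ISK))
  [2] KKI(KI(SK)(ISK))
  [3] K(KI(SK)(ISK))
  [4] K(I(ISK))
  [5] K(ISK)
  [6] K(SK)

Answer: DIFFERENT — A ⇓ S(SI)(S(SI)(S(KK)(S(SI)))), B ⇓ K(SK)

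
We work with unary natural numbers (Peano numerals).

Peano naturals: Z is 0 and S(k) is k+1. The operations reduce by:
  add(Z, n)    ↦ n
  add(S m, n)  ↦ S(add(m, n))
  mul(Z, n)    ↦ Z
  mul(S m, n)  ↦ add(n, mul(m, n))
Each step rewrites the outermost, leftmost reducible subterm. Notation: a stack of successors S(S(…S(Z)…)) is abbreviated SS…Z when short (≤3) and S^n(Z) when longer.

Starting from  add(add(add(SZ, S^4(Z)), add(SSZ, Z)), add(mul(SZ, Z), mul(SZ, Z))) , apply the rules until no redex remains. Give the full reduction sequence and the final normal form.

Answer: normal form = S^7(Z)  (in 26 steps)

Derivation:
  start: add(add(add(SZ, S^4(Z)), add(SSZ, Z)), add(mul(SZ, Z), mul(SZ, Z)))
  step 1: add(add(S(add(Z, S^4(Z))), add(SSZ, Z)), add(mul(SZ, Z), mul(SZ, Z)))
  step 2: add(S(add(add(Z, S^4(Z)), add(SSZ, Z))), add(mul(SZ, Z), mul(SZ, Z)))
  step 3: S(add(add(add(Z, S^4(Z)), add(SSZ, Z)), add(mul(SZ, Z), mul(SZ, Z))))
  step 4: S(add(add(S^4(Z), add(SSZ, Z)), add(mul(SZ, Z), mul(SZ, Z))))
  step 5: S(add(S(add(SSSZ, add(SSZ, Z))), add(mul(SZ, Z), mul(SZ, Z))))
  step 6: S(S(add(add(SSSZ, add(SSZ, Z)), add(mul(SZ, Z), mul(SZ, Z)))))
  step 7: S(S(add(S(add(SSZ, add(SSZ, Z))), add(mul(SZ, Z), mul(SZ, Z)))))
  step 8: S(S(S(add(add(SSZ, add(SSZ, Z)), add(mul(SZ, Z), mul(SZ, Z))))))
  step 9: S(S(S(add(S(add(SZ, add(SSZ, Z))), add(mul(SZ, Z), mul(SZ, Z))))))
  step 10: S(S(S(S(add(add(SZ, add(SSZ, Z)), add(mul(SZ, Z), mul(SZ, Z)))))))
  step 11: S(S(S(S(add(S(add(Z, add(SSZ, Z))), add(mul(SZ, Z), mul(SZ, Z)))))))
  step 12: S(S(S(S(S(add(add(Z, add(SSZ, Z)), add(mul(SZ, Z), mul(SZ, Z))))))))
  step 13: S(S(S(S(S(add(add(SSZ, Z), add(mul(SZ, Z), mul(SZ, Z))))))))
  step 14: S(S(S(S(S(add(S(add(SZ, Z)), add(mul(SZ, Z), mul(SZ, Z))))))))
  step 15: S(S(S(S(S(S(add(add(SZ, Z), add(mul(SZ, Z), mul(SZ, Z)))))))))
  step 16: S(S(S(S(S(S(add(S(add(Z, Z)), add(mul(SZ, Z), mul(SZ, Z)))))))))
  step 17: S(S(S(S(S(S(S(add(add(Z, Z), add(mul(SZ, Z), mul(SZ, Z))))))))))
  step 18: S(S(S(S(S(S(S(add(Z, add(mul(SZ, Z), mul(SZ, Z))))))))))
  step 19: S(S(S(S(S(S(S(add(mul(SZ, Z), mul(SZ, Z)))))))))
  step 20: S(S(S(S(S(S(S(add(add(Z, mul(Z, Z)), mul(SZ, Z)))))))))
  step 21: S(S(S(S(S(S(S(add(mul(Z, Z), mul(SZ, Z)))))))))
  step 22: S(S(S(S(S(S(S(add(Z, mul(SZ, Z)))))))))
  step 23: S(S(S(S(S(S(S(mul(SZ, Z))))))))
  step 24: S(S(S(S(S(S(S(add(Z, mul(Z, Z)))))))))
  step 25: S(S(S(S(S(S(S(mul(Z, Z))))))))
  step 26: S^7(Z)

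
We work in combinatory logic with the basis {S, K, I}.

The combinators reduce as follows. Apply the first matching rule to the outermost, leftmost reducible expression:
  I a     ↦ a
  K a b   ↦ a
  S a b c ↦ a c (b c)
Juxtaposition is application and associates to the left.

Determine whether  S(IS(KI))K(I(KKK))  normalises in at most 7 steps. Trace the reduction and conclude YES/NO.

Answer: NO — after 7 steps the term is K(K(I(KKK))), not yet normal

Working:
  start: S(IS(KI))K(I(KKK))
  →1  IS(KI)(I(KKK))(K(I(KKK)))
  →2  S(KI)(I(KKK))(K(I(KKK)))
  →3  KI(K(I(KKK)))(I(KKK)(K(I(KKK))))
  →4  I(I(KKK)(K(I(KKK))))
  →5  I(KKK)(K(I(KKK)))
  →6  KKK(K(I(KKK)))
  →7  K(K(I(KKK)))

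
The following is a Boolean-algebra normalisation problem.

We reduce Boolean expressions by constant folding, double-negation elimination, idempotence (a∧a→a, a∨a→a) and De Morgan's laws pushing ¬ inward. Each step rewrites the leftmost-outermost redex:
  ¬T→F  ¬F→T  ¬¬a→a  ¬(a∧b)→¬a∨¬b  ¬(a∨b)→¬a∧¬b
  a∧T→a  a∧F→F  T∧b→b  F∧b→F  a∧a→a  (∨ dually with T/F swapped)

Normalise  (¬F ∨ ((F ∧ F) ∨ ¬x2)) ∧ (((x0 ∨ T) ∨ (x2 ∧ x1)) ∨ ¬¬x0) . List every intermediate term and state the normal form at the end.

  start: (¬F ∨ ((F ∧ F) ∨ ¬x2)) ∧ (((x0 ∨ T) ∨ (x2 ∧ x1)) ∨ ¬¬x0)
  step 1: (T ∨ ((F ∧ F) ∨ ¬x2)) ∧ (((x0 ∨ T) ∨ (x2 ∧ x1)) ∨ ¬¬x0)
  step 2: T ∧ (((x0 ∨ T) ∨ (x2 ∧ x1)) ∨ ¬¬x0)
  step 3: ((x0 ∨ T) ∨ (x2 ∧ x1)) ∨ ¬¬x0
  step 4: (T ∨ (x2 ∧ x1)) ∨ ¬¬x0
  step 5: T ∨ ¬¬x0
  step 6: T

Answer: normal form = T  (in 6 steps)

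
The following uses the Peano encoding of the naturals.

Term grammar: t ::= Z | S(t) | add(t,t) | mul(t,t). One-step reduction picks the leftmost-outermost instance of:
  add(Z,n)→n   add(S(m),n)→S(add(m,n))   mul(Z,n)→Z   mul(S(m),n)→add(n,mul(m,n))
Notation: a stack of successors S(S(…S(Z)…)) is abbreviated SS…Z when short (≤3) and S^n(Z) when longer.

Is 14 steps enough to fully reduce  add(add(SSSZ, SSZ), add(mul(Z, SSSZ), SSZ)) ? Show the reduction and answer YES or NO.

Answer: YES — reaches normal form S^7(Z) in 12 ≤ 14 steps

Reduction:
  start: add(add(SSSZ, SSZ), add(mul(Z, SSSZ), SSZ))
  [1] add(S(add(SSZ, SSZ)), add(mul(Z, SSSZ), SSZ))
  [2] S(add(add(SSZ, SSZ), add(mul(Z, SSSZ), SSZ)))
  [3] S(add(S(add(SZ, SSZ)), add(mul(Z, SSSZ), SSZ)))
  [4] S(S(add(add(SZ, SSZ), add(mul(Z, SSSZ), SSZ))))
  [5] S(S(add(S(add(Z, SSZ)), add(mul(Z, SSSZ), SSZ))))
  [6] S(S(S(add(add(Z, SSZ), add(mul(Z, SSSZ), SSZ)))))
  [7] S(S(S(add(SSZ, add(mul(Z, SSSZ), SSZ)))))
  [8] S(S(S(S(add(SZ, add(mul(Z, SSSZ), SSZ))))))
  [9] S(S(S(S(S(add(Z, add(mul(Z, SSSZ), SSZ)))))))
  [10] S(S(S(S(S(add(mul(Z, SSSZ), SSZ))))))
  [11] S(S(S(S(S(add(Z, SSZ))))))
  [12] S^7(Z)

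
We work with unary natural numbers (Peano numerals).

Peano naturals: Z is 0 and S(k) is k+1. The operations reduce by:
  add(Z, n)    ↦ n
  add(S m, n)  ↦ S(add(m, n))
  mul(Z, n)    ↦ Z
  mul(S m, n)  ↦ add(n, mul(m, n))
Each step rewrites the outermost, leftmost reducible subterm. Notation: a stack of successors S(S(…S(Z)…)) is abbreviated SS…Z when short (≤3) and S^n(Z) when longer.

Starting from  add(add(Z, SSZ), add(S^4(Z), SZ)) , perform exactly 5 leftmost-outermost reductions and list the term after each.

Answer: after 5 steps: S(S(S(add(SSSZ, SZ))))

Derivation:
  start: add(add(Z, SSZ), add(S^4(Z), SZ))
  [1] add(SSZ, add(S^4(Z), SZ))
  [2] S(add(SZ, add(S^4(Z), SZ)))
  [3] S(S(add(Z, add(S^4(Z), SZ))))
  [4] S(S(add(S^4(Z), SZ)))
  [5] S(S(S(add(SSSZ, SZ))))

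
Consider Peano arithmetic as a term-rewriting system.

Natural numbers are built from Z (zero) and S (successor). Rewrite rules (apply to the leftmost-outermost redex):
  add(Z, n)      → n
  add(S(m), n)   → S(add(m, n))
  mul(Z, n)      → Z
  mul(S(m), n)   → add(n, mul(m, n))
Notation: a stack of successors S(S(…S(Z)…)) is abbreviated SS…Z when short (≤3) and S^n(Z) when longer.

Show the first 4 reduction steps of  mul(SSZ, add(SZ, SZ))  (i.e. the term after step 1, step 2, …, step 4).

Answer: after 4 steps: S(add(SZ, mul(SZ, add(SZ, SZ))))

Working:
  start: mul(SSZ, add(SZ, SZ))
  step 1: add(add(SZ, SZ), mul(SZ, add(SZ, SZ)))
  step 2: add(S(add(Z, SZ)), mul(SZ, add(SZ, SZ)))
  step 3: S(add(add(Z, SZ), mul(SZ, add(SZ, SZ))))
  step 4: S(add(SZ, mul(SZ, add(SZ, SZ))))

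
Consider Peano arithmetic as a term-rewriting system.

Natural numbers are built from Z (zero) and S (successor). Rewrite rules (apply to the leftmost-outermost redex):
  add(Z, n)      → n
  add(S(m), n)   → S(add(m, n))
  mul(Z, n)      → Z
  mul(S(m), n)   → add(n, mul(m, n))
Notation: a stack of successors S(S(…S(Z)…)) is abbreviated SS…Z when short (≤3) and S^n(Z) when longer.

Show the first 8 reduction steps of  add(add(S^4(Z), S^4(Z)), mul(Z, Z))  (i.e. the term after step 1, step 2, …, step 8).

Answer: after 8 steps: S(S(S(S(add(add(Z, S^4(Z)), mul(Z, Z))))))

Reduction:
  start: add(add(S^4(Z), S^4(Z)), mul(Z, Z))
  [1] add(S(add(SSSZ, S^4(Z))), mul(Z, Z))
  [2] S(add(add(SSSZ, S^4(Z)), mul(Z, Z)))
  [3] S(add(S(add(SSZ, S^4(Z))), mul(Z, Z)))
  [4] S(S(add(add(SSZ, S^4(Z)), mul(Z, Z))))
  [5] S(S(add(S(add(SZ, S^4(Z))), mul(Z, Z))))
  [6] S(S(S(add(add(SZ, S^4(Z)), mul(Z, Z)))))
  [7] S(S(S(add(S(add(Z, S^4(Z))), mul(Z, Z)))))
  [8] S(S(S(S(add(add(Z, S^4(Z)), mul(Z, Z))))))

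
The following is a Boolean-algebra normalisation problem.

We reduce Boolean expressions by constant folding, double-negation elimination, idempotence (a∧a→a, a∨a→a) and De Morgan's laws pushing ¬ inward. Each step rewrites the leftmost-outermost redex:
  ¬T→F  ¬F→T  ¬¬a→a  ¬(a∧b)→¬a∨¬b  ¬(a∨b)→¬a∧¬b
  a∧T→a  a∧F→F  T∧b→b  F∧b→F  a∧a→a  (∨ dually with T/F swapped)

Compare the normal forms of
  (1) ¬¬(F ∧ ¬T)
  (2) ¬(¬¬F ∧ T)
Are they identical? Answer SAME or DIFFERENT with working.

Term A:
  start: ¬¬(F ∧ ¬T)
  step 1: F ∧ ¬T
  step 2: F

Term B:
  start: ¬(¬¬F ∧ T)
  step 1: ¬¬¬F ∨ ¬T
  step 2: ¬F ∨ ¬T
  step 3: T ∨ ¬T
  step 4: T

Answer: DIFFERENT — A ⇓ F, B ⇓ T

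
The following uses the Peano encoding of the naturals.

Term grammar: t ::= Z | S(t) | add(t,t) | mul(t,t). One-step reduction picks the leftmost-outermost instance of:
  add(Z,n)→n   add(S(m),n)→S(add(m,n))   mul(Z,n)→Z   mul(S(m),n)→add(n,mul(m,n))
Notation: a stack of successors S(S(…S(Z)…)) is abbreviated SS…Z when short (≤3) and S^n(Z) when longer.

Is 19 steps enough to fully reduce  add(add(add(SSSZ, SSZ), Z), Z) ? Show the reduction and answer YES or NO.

Answer: YES — reaches normal form S^5(Z) in 16 ≤ 19 steps

Reduction:
  start: add(add(add(SSSZ, SSZ), Z), Z)
  step 1: add(add(S(add(SSZ, SSZ)), Z), Z)
  step 2: add(S(add(add(SSZ, SSZ), Z)), Z)
  step 3: S(add(add(add(SSZ, SSZ), Z), Z))
  step 4: S(add(add(S(add(SZ, SSZ)), Z), Z))
  step 5: S(add(S(add(add(SZ, SSZ), Z)), Z))
  step 6: S(S(add(add(add(SZ, SSZ), Z), Z)))
  step 7: S(S(add(add(S(add(Z, SSZ)), Z), Z)))
  step 8: S(S(add(S(add(add(Z, SSZ), Z)), Z)))
  step 9: S(S(S(add(add(add(Z, SSZ), Z), Z))))
  step 10: S(S(S(add(add(SSZ, Z), Z))))
  step 11: S(S(S(add(S(add(SZ, Z)), Z))))
  step 12: S(S(S(S(add(add(SZ, Z), Z)))))
  step 13: S(S(S(S(add(S(add(Z, Z)), Z)))))
  step 14: S(S(S(S(S(add(add(Z, Z), Z))))))
  step 15: S(S(S(S(S(add(Z, Z))))))
  step 16: S^5(Z)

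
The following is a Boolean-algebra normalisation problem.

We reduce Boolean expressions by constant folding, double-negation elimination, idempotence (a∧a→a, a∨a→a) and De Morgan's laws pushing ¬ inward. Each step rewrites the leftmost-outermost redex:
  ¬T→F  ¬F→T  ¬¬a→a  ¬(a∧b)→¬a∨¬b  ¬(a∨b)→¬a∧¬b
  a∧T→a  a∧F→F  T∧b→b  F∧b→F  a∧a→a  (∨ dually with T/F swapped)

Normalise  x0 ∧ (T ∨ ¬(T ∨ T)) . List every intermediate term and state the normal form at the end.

Answer: normal form = x0  (in 2 steps)

Working:
  start: x0 ∧ (T ∨ ¬(T ∨ T))
  step 1: x0 ∧ T
  step 2: x0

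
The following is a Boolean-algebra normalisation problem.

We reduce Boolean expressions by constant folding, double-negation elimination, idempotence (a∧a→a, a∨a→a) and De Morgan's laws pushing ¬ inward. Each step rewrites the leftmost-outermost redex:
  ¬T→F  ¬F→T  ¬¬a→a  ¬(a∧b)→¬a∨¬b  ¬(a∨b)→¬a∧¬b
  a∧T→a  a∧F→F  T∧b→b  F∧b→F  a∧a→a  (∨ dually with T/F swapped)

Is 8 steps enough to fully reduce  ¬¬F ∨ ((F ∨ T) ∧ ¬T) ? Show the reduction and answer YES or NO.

  start: ¬¬F ∨ ((F ∨ T) ∧ ¬T)
  [1] F ∨ ((F ∨ T) ∧ ¬T)
  [2] (F ∨ T) ∧ ¬T
  [3] T ∧ ¬T
  [4] ¬T
  [5] F

Answer: YES — reaches normal form F in 5 ≤ 8 steps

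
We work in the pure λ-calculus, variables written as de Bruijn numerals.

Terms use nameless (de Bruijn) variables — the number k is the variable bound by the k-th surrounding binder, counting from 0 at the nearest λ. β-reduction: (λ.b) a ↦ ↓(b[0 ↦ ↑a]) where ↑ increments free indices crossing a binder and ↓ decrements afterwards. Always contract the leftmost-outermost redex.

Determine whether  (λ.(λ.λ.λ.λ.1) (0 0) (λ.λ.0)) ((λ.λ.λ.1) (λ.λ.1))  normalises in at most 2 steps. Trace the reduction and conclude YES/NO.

Answer: NO — after 2 steps the term is (λ.λ.λ.1) (λ.λ.0), not yet normal

Working:
  start: (λ.(λ.λ.λ.λ.1) (0 0) (λ.λ.0)) ((λ.λ.λ.1) (λ.λ.1))
  [1] (λ.λ.λ.λ.1) ((λ.λ.λ.1) (λ.λ.1) ((λ.λ.λ.1) (λ.λ.1))) (λ.λ.0)
  [2] (λ.λ.λ.1) (λ.λ.0)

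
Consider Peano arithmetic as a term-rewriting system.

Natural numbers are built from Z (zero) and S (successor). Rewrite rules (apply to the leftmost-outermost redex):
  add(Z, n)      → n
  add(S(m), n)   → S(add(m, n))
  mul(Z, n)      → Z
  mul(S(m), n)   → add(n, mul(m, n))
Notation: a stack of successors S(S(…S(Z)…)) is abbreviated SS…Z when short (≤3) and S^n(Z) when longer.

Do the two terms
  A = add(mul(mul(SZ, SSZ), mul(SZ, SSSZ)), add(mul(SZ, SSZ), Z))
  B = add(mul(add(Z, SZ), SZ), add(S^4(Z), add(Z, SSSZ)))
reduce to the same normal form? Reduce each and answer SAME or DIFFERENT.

Answer: SAME — A ⇓ S^8(Z), B ⇓ S^8(Z)

Working:
Term A:
  start: add(mul(mul(SZ, SSZ), mul(SZ, SSSZ)), add(mul(SZ, SSZ), Z))
  step 1: add(mul(add(SSZ, mul(Z, SSZ)), mul(SZ, SSSZ)), add(mul(SZ, SSZ), Z))
  step 2: add(mul(S(add(SZ, mul(Z, SSZ))), mul(SZ, SSSZ)), add(mul(SZ, SSZ), Z))
  step 3: add(add(mul(SZ, SSSZ), mul(add(SZ, mul(Z, SSZ)), mul(SZ, SSSZ))), add(mul(SZ, SSZ), Z))
  step 4: add(add(add(SSSZ, mul(Z, SSSZ)), mul(add(SZ, mul(Z, SSZ)), mul(SZ, SSSZ))), add(mul(SZ, SSZ), Z))
  step 5: add(add(S(add(SSZ, mul(Z, SSSZ))), mul(add(SZ, mul(Z, SSZ)), mul(SZ, SSSZ))), add(mul(SZ, SSZ), Z))
  step 6: add(S(add(add(SSZ, mul(Z, SSSZ)), mul(add(SZ, mul(Z, SSZ)), mul(SZ, SSSZ)))), add(mul(SZ, SSZ), Z))
  step 7: S(add(add(add(SSZ, mul(Z, SSSZ)), mul(add(SZ, mul(Z, SSZ)), mul(SZ, SSSZ))), add(mul(SZ, SSZ), Z)))
  step 8: S(add(add(S(add(SZ, mul(Z, SSSZ))), mul(add(SZ, mul(Z, SSZ)), mul(SZ, SSSZ))), add(mul(SZ, SSZ), Z)))
  step 9: S(add(S(add(add(SZ, mul(Z, SSSZ)), mul(add(SZ, mul(Z, SSZ)), mul(SZ, SSSZ)))), add(mul(SZ, SSZ), Z)))
  step 10: S(S(add(add(add(SZ, mul(Z, SSSZ)), mul(add(SZ, mul(Z, SSZ)), mul(SZ, SSSZ))), add(mul(SZ, SSZ), Z))))
  step 11: S(S(add(add(S(add(Z, mul(Z, SSSZ))), mul(add(SZ, mul(Z, SSZ)), mul(SZ, SSSZ))), add(mul(SZ, SSZ), Z))))
  step 12: S(S(add(S(add(add(Z, mul(Z, SSSZ)), mul(add(SZ, mul(Z, SSZ)), mul(SZ, SSSZ)))), add(mul(SZ, SSZ), Z))))
  step 13: S(S(S(add(add(add(Z, mul(Z, SSSZ)), mul(add(SZ, mul(Z, SSZ)), mul(SZ, SSSZ))), add(mul(SZ, SSZ), Z)))))
  step 14: S(S(S(add(add(mul(Z, SSSZ), mul(add(SZ, mul(Z, SSZ)), mul(SZ, SSSZ))), add(mul(SZ, SSZ), Z)))))
  step 15: S(S(S(add(add(Z, mul(add(SZ, mul(Z, SSZ)), mul(SZ, SSSZ))), add(mul(SZ, SSZ), Z)))))
  step 16: S(S(S(add(mul(add(SZ, mul(Z, SSZ)), mul(SZ, SSSZ)), add(mul(SZ, SSZ), Z)))))
  step 17: S(S(S(add(mul(S(add(Z, mul(Z, SSZ))), mul(SZ, SSSZ)), add(mul(SZ, SSZ), Z)))))
  step 18: S(S(S(add(add(mul(SZ, SSSZ), mul(add(Z, mul(Z, SSZ)), mul(SZ, SSSZ))), add(mul(SZ, SSZ), Z)))))
  step 19: S(S(S(add(add(add(SSSZ, mul(Z, SSSZ)), mul(add(Z, mul(Z, SSZ)), mul(SZ, SSSZ))), add(mul(SZ, SSZ), Z)))))
  step 20: S(S(S(add(add(S(add(SSZ, mul(Z, SSSZ))), mul(add(Z, mul(Z, SSZ)), mul(SZ, SSSZ))), add(mul(SZ, SSZ), Z)))))
  step 21: S(S(S(add(S(add(add(SSZ, mul(Z, SSSZ)), mul(add(Z, mul(Z, SSZ)), mul(SZ, SSSZ)))), add(mul(SZ, SSZ), Z)))))
  step 22: S(S(S(S(add(add(add(SSZ, mul(Z, SSSZ)), mul(add(Z, mul(Z, SSZ)), mul(SZ, SSSZ))), add(mul(SZ, SSZ), Z))))))
  step 23: S(S(S(S(add(add(S(add(SZ, mul(Z, SSSZ))), mul(add(Z, mul(Z, SSZ)), mul(SZ, SSSZ))), add(mul(SZ, SSZ), Z))))))
  step 24: S(S(S(S(add(S(add(add(SZ, mul(Z, SSSZ)), mul(add(Z, mul(Z, SSZ)), mul(SZ, SSSZ)))), add(mul(SZ, SSZ), Z))))))
  step 25: S(S(S(S(S(add(add(add(SZ, mul(Z, SSSZ)), mul(add(Z, mul(Z, SSZ)), mul(SZ, SSSZ))), add(mul(SZ, SSZ), Z)))))))
  step 26: S(S(S(S(S(add(add(S(add(Z, mul(Z, SSSZ))), mul(add(Z, mul(Z, SSZ)), mul(SZ, SSSZ))), add(mul(SZ, SSZ), Z)))))))
  step 27: S(S(S(S(S(add(S(add(add(Z, mul(Z, SSSZ)), mul(add(Z, mul(Z, SSZ)), mul(SZ, SSSZ)))), add(mul(SZ, SSZ), Z)))))))
  step 28: S(S(S(S(S(S(add(add(add(Z, mul(Z, SSSZ)), mul(add(Z, mul(Z, SSZ)), mul(SZ, SSSZ))), add(mul(SZ, SSZ), Z))))))))
  step 29: S(S(S(S(S(S(add(add(mul(Z, SSSZ), mul(add(Z, mul(Z, SSZ)), mul(SZ, SSSZ))), add(mul(SZ, SSZ), Z))))))))
  step 30: S(S(S(S(S(S(add(add(Z, mul(add(Z, mul(Z, SSZ)), mul(SZ, SSSZ))), add(mul(SZ, SSZ), Z))))))))
  step 31: S(S(S(S(S(S(add(mul(add(Z, mul(Z, SSZ)), mul(SZ, SSSZ)), add(mul(SZ, SSZ), Z))))))))
  step 32: S(S(S(S(S(S(add(mul(mul(Z, SSZ), mul(SZ, SSSZ)), add(mul(SZ, SSZ), Z))))))))
  step 33: S(S(S(S(S(S(add(mul(Z, mul(SZ, SSSZ)), add(mul(SZ, SSZ), Z))))))))
  step 34: S(S(S(S(S(S(add(Z, add(mul(SZ, SSZ), Z))))))))
  step 35: S(S(S(S(S(S(add(mul(SZ, SSZ), Z)))))))
  step 36: S(S(S(S(S(S(add(add(SSZ, mul(Z, SSZ)), Z)))))))
  step 37: S(S(S(S(S(S(add(S(add(SZ, mul(Z, SSZ))), Z)))))))
  step 38: S(S(S(S(S(S(S(add(add(SZ, mul(Z, SSZ)), Z))))))))
  step 39: S(S(S(S(S(S(S(add(S(add(Z, mul(Z, SSZ))), Z))))))))
  step 40: S(S(S(S(S(S(S(S(add(add(Z, mul(Z, SSZ)), Z)))))))))
  step 41: S(S(S(S(S(S(S(S(add(mul(Z, SSZ), Z)))))))))
  step 42: S(S(S(S(S(S(S(S(add(Z, Z)))))))))
  step 43: S^8(Z)

Term B:
  start: add(mul(add(Z, SZ), SZ), add(S^4(Z), add(Z, SSSZ)))
  step 1: add(mul(SZ, SZ), add(S^4(Z), add(Z, SSSZ)))
  step 2: add(add(SZ, mul(Z, SZ)), add(S^4(Z), add(Z, SSSZ)))
  step 3: add(S(add(Z, mul(Z, SZ))), add(S^4(Z), add(Z, SSSZ)))
  step 4: S(add(add(Z, mul(Z, SZ)), add(S^4(Z), add(Z, SSSZ))))
  step 5: S(add(mul(Z, SZ), add(S^4(Z), add(Z, SSSZ))))
  step 6: S(add(Z, add(S^4(Z), add(Z, SSSZ))))
  step 7: S(add(S^4(Z), add(Z, SSSZ)))
  step 8: S(S(add(SSSZ, add(Z, SSSZ))))
  step 9: S(S(S(add(SSZ, add(Z, SSSZ)))))
  step 10: S(S(S(S(add(SZ, add(Z, SSSZ))))))
  step 11: S(S(S(S(S(add(Z, add(Z, SSSZ)))))))
  step 12: S(S(S(S(S(add(Z, SSSZ))))))
  step 13: S^8(Z)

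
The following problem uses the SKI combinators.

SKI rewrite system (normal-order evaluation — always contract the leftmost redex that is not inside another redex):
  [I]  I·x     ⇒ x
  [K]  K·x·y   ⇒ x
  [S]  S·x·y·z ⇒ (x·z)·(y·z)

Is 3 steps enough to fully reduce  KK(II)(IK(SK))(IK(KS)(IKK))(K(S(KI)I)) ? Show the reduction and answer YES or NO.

  start: KK(II)(IK(SK))(IK(KS)(IKK))(K(S(KI)I))
  [1] K(IK(SK))(IK(KS)(IKK))(K(S(KI)I))
  [2] IK(SK)(K(S(KI)I))
  [3] K(SK)(K(S(KI)I))

Answer: NO — after 3 steps the term is K(SK)(K(S(KI)I)), not yet normal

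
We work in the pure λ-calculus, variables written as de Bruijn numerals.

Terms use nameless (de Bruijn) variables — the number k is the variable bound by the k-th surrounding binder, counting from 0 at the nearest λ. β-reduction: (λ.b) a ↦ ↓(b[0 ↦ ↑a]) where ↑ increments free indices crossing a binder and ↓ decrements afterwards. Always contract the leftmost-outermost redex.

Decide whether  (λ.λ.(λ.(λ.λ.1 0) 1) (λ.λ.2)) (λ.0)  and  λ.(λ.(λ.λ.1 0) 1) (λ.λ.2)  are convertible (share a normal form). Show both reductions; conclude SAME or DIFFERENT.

Answer: SAME — A ⇓ λ.λ.1 0, B ⇓ λ.λ.1 0

Working:
Term A:
  start: (λ.λ.(λ.(λ.λ.1 0) 1) (λ.λ.2)) (λ.0)
  [1] λ.(λ.(λ.λ.1 0) 1) (λ.λ.2)
  [2] λ.(λ.λ.1 0) 0
  [3] λ.λ.1 0

Term B:
  start: λ.(λ.(λ.λ.1 0) 1) (λ.λ.2)
  [1] λ.(λ.λ.1 0) 0
  [2] λ.λ.1 0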